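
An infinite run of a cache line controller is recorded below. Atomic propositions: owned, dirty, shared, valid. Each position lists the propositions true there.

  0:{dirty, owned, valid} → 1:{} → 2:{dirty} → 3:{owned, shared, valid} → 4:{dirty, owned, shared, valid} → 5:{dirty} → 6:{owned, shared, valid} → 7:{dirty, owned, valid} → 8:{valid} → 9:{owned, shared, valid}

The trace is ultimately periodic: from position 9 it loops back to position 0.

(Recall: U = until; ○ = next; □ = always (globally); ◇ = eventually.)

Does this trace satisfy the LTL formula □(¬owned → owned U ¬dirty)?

¬owned → owned U ¬dirty must hold at every position from 0 onward. It fails at position 2, so □(¬owned → owned U ¬dirty) is false.
Positions where ¬owned holds: 1, 2, 5, 8.
Check owned U ¬dirty at each: 1→ok, 2→fails, 5→fails, 8→ok.

No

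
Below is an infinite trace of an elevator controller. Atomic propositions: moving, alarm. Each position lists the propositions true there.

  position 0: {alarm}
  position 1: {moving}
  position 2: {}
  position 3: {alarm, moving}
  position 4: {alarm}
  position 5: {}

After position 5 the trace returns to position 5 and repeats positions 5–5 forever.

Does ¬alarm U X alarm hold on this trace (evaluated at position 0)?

Walking from position 0: at position 0, X alarm has not yet held and ¬alarm fails, so ¬alarm U X alarm is false.

Violated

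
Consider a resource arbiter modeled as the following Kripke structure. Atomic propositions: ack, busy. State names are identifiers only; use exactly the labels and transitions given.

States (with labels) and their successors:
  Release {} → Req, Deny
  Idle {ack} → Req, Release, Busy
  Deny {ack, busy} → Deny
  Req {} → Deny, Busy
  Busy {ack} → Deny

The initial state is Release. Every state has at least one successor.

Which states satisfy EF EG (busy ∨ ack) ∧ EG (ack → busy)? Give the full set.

{Release, Deny, Req}

States satisfying EG (busy ∨ ack): {Idle, Deny, Busy}.
States satisfying EF EG (busy ∨ ack): {Release, Idle, Deny, Req, Busy}.
States satisfying ack → busy: {Release, Deny, Req}.
States satisfying EG (ack → busy): {Release, Deny, Req}.
States satisfying EF EG (busy ∨ ack) ∧ EG (ack → busy): {Release, Deny, Req}.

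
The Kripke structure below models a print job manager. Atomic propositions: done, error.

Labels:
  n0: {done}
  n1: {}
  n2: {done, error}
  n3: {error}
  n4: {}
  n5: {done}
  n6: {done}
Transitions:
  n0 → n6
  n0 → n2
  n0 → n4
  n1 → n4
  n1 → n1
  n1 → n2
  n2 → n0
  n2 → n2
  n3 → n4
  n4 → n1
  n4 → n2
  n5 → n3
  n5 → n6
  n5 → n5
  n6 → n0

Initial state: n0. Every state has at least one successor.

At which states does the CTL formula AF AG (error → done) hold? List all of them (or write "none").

{n0, n1, n2, n3, n4, n6}

States satisfying AG (error → done): {n0, n1, n2, n4, n6}.
States satisfying AF AG (error → done): {n0, n1, n2, n3, n4, n6}.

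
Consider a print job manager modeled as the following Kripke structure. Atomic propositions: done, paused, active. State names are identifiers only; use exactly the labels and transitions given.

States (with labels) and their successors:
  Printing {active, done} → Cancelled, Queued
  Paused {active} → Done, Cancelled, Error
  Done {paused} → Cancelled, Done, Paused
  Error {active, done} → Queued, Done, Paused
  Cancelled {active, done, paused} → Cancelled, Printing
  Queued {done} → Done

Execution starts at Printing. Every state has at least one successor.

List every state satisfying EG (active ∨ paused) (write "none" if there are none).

States satisfying active ∨ paused: {Printing, Paused, Done, Error, Cancelled}.
States satisfying EG (active ∨ paused): {Printing, Paused, Done, Error, Cancelled}.

{Printing, Paused, Done, Error, Cancelled}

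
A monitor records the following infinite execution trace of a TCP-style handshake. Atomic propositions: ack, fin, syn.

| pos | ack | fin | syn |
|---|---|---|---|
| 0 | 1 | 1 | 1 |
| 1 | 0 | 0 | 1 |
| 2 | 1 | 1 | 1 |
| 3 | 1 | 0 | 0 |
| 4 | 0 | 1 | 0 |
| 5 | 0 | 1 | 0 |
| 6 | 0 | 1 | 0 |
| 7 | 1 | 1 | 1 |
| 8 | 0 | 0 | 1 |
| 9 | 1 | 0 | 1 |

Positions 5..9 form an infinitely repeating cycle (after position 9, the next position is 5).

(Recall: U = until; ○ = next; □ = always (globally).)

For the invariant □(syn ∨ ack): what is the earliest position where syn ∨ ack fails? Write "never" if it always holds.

4

Check syn ∨ ack at each position in order: 0 ✓, 1 ✓, 2 ✓, 3 ✓.
At position 4 the labels are {fin}, so syn ∨ ack is false there. This is the first violation.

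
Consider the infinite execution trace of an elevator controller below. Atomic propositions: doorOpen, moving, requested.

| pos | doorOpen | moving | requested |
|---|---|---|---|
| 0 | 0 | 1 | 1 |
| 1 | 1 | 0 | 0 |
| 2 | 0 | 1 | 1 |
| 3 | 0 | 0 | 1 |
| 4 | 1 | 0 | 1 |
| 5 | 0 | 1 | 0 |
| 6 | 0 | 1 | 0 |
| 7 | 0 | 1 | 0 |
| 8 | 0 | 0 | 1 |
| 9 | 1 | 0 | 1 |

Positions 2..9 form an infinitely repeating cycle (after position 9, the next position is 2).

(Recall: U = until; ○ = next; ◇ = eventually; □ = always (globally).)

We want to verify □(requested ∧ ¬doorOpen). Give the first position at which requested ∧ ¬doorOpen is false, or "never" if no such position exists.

1

Check requested ∧ ¬doorOpen at each position in order: 0 ✓.
At position 1 the labels are {doorOpen}, so requested ∧ ¬doorOpen is false there. This is the first violation.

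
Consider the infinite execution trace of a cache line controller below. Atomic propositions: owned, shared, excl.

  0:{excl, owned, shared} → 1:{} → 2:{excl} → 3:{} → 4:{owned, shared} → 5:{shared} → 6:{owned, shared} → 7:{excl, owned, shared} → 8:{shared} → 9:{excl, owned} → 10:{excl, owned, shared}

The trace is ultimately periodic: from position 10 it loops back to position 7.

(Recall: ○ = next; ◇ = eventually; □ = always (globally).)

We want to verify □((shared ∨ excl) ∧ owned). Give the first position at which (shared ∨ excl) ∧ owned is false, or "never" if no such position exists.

Check (shared ∨ excl) ∧ owned at each position in order: 0 ✓.
At position 1 the labels are {}, so (shared ∨ excl) ∧ owned is false there. This is the first violation.

1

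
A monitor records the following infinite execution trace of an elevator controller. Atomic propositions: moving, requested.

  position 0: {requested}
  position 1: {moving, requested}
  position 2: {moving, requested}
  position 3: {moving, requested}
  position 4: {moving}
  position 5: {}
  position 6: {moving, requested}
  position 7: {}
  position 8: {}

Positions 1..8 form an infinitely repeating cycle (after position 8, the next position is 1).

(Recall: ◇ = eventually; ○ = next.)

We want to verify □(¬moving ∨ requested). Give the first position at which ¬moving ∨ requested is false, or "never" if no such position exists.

4

Check ¬moving ∨ requested at each position in order: 0 ✓, 1 ✓, 2 ✓, 3 ✓.
At position 4 the labels are {moving}, so ¬moving ∨ requested is false there. This is the first violation.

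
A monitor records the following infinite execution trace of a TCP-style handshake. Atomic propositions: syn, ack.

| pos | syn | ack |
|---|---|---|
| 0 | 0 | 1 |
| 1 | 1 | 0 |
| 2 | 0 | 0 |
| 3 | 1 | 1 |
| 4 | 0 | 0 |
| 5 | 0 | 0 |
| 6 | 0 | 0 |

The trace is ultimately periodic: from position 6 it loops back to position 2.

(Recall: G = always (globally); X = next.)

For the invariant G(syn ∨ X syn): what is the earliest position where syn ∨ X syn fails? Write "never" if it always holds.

4

Check syn ∨ X syn at each position in order: 0 ✓, 1 ✓, 2 ✓, 3 ✓.
At position 4 the labels are {} and the next position 5 has {}, so syn ∨ X syn is false there. This is the first violation.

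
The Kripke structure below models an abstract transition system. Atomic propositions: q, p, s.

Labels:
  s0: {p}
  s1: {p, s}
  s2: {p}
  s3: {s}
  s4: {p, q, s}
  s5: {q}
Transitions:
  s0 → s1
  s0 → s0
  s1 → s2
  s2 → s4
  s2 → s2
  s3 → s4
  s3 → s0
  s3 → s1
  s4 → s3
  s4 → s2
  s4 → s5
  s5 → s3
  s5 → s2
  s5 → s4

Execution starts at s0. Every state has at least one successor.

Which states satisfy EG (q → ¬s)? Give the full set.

States satisfying q → ¬s: {s0, s1, s2, s3, s5}.
States satisfying EG (q → ¬s): {s0, s1, s2, s3, s5}.

{s0, s1, s2, s3, s5}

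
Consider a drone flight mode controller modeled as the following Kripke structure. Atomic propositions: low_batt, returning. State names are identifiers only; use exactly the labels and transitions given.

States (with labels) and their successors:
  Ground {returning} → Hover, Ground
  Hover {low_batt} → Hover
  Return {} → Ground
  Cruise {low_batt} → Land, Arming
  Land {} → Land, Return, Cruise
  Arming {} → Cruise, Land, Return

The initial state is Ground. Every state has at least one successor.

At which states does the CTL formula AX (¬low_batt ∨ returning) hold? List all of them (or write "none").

States satisfying ¬low_batt ∨ returning: {Ground, Return, Land, Arming}.
States satisfying AX (¬low_batt ∨ returning): {Return, Cruise}.

{Return, Cruise}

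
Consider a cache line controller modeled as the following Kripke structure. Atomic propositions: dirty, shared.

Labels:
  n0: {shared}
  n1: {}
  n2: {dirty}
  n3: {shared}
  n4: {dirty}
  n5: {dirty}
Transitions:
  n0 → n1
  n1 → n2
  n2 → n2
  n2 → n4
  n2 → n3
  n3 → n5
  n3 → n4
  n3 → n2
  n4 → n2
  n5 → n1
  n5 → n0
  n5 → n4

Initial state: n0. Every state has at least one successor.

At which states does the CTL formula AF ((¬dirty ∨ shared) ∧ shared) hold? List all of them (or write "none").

{n0, n3}

States satisfying (¬dirty ∨ shared) ∧ shared: {n0, n3}.
States satisfying AF ((¬dirty ∨ shared) ∧ shared): {n0, n3}.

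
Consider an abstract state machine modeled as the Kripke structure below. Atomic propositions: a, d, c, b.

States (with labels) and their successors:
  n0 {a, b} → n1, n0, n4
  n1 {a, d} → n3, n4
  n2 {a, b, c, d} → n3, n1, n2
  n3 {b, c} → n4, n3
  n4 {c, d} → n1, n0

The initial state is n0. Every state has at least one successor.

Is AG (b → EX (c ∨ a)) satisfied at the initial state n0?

States satisfying b → EX (c ∨ a): {n0, n1, n2, n3, n4}.
States satisfying AG (b → EX (c ∨ a)): {n0, n1, n2, n3, n4}.
Every state reachable from n0 satisfies b → EX (c ∨ a).
n0 ∈ Sat(AG (b → EX (c ∨ a))).

Holds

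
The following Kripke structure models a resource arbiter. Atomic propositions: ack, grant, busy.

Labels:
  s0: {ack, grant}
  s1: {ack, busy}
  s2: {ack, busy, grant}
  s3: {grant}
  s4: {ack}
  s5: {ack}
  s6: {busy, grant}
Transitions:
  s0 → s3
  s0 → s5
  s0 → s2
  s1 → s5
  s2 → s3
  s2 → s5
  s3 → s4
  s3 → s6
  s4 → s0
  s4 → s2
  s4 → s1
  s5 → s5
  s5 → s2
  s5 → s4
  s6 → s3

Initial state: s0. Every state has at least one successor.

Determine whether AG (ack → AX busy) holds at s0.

Does not hold

States satisfying ack → AX busy: {s3, s6}.
States satisfying AG (ack → AX busy): ∅.
s0 is reachable from s0 and violates ack → AX busy, so AG fails at s0.
s0 ∉ Sat(AG (ack → AX busy)).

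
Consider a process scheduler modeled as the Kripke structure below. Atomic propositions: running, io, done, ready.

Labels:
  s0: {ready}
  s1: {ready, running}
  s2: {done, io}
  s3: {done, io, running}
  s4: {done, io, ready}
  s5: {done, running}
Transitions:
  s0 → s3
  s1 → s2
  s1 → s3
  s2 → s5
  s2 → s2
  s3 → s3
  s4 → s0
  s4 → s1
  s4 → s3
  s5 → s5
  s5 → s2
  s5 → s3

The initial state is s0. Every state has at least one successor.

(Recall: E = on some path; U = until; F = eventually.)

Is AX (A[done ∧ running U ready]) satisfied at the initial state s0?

No

States satisfying A[done ∧ running U ready]: {s0, s1, s4}.
States satisfying AX (A[done ∧ running U ready]): ∅.
s0 ∉ Sat(AX (A[done ∧ running U ready])).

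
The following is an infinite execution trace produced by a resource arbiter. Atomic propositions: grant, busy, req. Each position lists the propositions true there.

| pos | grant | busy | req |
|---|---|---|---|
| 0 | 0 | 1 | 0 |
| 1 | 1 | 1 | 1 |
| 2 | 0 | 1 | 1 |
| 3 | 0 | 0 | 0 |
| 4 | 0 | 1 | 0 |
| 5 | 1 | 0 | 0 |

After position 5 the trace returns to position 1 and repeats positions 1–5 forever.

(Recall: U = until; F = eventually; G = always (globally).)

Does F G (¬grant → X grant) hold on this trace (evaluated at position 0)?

No

G (¬grant → X grant) is false at every position 0..5, so it never becomes true and F G (¬grant → X grant) fails.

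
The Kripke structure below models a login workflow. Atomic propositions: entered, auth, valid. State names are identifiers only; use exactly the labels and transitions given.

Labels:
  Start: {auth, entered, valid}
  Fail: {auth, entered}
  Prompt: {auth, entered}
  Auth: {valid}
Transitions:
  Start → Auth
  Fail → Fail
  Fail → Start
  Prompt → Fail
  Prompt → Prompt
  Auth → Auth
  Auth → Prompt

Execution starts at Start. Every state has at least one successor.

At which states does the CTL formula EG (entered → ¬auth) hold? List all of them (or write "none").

{Auth}

States satisfying entered → ¬auth: {Auth}.
States satisfying EG (entered → ¬auth): {Auth}.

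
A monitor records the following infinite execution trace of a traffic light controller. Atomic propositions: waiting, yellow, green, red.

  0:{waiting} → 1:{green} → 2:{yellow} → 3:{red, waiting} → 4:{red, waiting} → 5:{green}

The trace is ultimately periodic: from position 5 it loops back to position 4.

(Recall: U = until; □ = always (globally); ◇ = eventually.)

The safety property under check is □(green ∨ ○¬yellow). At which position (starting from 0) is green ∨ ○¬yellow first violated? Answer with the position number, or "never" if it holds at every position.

never

green ∨ ○¬yellow holds at every position 0..5, and those are all the positions the trace ever visits, so the invariant □(green ∨ ○¬yellow) is never violated.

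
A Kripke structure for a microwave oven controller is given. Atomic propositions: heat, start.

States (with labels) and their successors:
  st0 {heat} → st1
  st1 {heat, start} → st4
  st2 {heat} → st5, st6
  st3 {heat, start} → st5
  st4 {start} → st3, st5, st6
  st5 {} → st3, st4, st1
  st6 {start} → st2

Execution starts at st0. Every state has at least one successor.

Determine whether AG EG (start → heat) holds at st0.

States satisfying EG (start → heat): {st2, st3, st5}.
States satisfying AG EG (start → heat): ∅.
st0 is reachable from st0 and violates EG (start → heat), so AG fails at st0.
st0 ∉ Sat(AG EG (start → heat)).

Violated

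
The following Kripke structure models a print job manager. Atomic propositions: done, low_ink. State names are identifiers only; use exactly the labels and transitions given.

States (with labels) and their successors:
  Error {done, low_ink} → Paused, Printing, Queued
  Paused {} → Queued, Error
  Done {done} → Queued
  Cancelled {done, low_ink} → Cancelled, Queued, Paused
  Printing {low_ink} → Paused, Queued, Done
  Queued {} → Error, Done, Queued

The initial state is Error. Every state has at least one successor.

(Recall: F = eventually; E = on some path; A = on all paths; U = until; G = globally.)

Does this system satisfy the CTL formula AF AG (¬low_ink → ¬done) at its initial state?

Violated

States satisfying AG (¬low_ink → ¬done): ∅.
States satisfying AF AG (¬low_ink → ¬done): ∅.
There is a path from Error along which AG (¬low_ink → ¬done) never holds.
Error ∉ Sat(AF AG (¬low_ink → ¬done)).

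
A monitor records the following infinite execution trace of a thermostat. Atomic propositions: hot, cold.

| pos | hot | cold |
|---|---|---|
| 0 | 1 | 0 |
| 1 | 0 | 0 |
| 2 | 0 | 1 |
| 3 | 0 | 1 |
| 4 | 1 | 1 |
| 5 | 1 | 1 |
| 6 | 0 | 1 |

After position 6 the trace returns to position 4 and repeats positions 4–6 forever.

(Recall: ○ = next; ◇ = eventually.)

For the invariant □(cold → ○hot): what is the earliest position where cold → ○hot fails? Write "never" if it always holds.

2

Check cold → ○hot at each position in order: 0 ✓, 1 ✓.
At position 2 the labels are {cold} and the next position 3 has {cold}, so cold → ○hot is false there. This is the first violation.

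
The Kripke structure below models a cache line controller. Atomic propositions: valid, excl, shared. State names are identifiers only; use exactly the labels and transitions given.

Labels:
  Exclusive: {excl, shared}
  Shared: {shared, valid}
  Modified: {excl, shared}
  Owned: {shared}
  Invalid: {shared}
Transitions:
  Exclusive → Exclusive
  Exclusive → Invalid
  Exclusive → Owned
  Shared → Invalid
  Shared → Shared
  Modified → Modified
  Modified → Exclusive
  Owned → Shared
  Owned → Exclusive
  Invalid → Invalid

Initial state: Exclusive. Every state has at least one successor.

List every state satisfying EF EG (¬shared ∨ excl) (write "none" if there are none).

{Exclusive, Modified, Owned}

States satisfying EG (¬shared ∨ excl): {Exclusive, Modified}.
States satisfying EF EG (¬shared ∨ excl): {Exclusive, Modified, Owned}.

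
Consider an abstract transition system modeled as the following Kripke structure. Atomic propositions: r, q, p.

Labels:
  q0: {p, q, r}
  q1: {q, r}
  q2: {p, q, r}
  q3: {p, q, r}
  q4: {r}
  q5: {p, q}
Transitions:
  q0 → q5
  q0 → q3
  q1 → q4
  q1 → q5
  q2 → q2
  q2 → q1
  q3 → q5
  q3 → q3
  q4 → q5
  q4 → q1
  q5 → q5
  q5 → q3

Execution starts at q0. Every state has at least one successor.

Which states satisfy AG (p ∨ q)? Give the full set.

{q0, q3, q5}

States satisfying p ∨ q: {q0, q1, q2, q3, q5}.
States satisfying AG (p ∨ q): {q0, q3, q5}.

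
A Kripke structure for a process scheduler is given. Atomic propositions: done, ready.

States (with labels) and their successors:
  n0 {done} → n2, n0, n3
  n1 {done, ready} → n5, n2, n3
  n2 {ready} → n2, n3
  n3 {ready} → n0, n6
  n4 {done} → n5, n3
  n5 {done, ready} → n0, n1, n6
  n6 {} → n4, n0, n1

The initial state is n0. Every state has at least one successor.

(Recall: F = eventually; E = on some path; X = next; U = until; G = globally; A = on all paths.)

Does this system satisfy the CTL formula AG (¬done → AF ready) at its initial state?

Does not hold

States satisfying ¬done → AF ready: {n0, n1, n2, n3, n4, n5}.
States satisfying AG (¬done → AF ready): ∅.
n6 is reachable from n0 and violates ¬done → AF ready, so AG fails at n0.
n0 ∉ Sat(AG (¬done → AF ready)).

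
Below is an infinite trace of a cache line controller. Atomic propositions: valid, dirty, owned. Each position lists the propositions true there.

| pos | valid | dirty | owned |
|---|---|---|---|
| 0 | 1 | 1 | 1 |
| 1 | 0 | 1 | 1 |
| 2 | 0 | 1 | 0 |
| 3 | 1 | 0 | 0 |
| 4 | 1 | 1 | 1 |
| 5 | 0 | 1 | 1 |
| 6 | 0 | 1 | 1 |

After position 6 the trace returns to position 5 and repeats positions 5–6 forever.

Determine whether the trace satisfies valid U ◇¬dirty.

Satisfied

Walking from position 0: ◇¬dirty first holds at position 0, and valid holds at every earlier position along the way, so valid U ◇¬dirty holds.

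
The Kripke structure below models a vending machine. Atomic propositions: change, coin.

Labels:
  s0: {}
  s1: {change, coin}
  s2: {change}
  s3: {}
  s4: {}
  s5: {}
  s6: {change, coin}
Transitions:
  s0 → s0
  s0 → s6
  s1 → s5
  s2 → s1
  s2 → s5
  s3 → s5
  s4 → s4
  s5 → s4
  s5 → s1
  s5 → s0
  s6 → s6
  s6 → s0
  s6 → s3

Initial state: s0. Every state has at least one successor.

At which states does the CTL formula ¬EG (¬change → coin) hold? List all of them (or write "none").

{s0, s1, s2, s3, s4, s5}

States satisfying ¬change → coin: {s1, s2, s6}.
States satisfying EG (¬change → coin): {s6}.
States satisfying ¬EG (¬change → coin): {s0, s1, s2, s3, s4, s5}.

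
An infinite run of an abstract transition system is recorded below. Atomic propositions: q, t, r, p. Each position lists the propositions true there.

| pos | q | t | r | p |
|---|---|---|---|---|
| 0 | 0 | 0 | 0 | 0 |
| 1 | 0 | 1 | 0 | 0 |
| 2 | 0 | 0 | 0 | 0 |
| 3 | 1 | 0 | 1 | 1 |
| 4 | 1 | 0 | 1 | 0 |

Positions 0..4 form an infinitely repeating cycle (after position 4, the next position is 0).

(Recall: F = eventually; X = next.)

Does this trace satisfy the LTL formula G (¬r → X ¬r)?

¬r → X ¬r must hold at every position from 0 onward. It fails at position 2, so G (¬r → X ¬r) is false.
Positions where ¬r holds: 0, 1, 2.
Check X ¬r at each: 0→ok, 1→ok, 2→fails.

Violated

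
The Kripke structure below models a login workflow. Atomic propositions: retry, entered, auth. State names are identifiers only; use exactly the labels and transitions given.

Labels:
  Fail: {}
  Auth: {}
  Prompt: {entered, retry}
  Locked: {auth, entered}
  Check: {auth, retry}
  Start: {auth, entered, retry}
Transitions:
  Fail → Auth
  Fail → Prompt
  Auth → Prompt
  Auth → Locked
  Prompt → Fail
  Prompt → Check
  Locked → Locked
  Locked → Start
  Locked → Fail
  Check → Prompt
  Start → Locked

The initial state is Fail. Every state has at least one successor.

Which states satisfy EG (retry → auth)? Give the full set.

{Fail, Auth, Locked, Start}

States satisfying retry → auth: {Fail, Auth, Locked, Check, Start}.
States satisfying EG (retry → auth): {Fail, Auth, Locked, Start}.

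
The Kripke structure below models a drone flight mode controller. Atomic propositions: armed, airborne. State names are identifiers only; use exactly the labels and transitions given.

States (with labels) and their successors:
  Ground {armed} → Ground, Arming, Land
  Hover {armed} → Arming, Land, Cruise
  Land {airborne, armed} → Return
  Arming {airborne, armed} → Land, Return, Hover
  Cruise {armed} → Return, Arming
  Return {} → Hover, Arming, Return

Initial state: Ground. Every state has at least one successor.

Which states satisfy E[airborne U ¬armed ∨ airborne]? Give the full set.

States satisfying airborne: {Land, Arming}.
States satisfying ¬armed ∨ airborne: {Land, Arming, Return}.
States satisfying E[airborne U ¬armed ∨ airborne]: {Land, Arming, Return}.

{Land, Arming, Return}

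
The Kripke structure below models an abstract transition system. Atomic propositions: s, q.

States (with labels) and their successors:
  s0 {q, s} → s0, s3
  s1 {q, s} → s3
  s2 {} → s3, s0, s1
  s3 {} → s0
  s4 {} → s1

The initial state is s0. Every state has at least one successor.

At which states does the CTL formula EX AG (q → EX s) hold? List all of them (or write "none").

{s0, s1, s2, s3}

States satisfying AG (q → EX s): {s0, s3}.
States satisfying EX AG (q → EX s): {s0, s1, s2, s3}.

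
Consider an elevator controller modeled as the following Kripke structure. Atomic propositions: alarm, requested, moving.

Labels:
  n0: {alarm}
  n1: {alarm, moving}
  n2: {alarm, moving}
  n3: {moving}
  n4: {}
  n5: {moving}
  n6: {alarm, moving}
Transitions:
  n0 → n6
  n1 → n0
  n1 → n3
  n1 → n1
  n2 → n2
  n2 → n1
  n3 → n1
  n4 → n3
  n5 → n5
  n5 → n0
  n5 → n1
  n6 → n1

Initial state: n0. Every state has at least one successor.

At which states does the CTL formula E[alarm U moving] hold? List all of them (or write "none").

{n0, n1, n2, n3, n5, n6}

States satisfying alarm: {n0, n1, n2, n6}.
States satisfying moving: {n1, n2, n3, n5, n6}.
States satisfying E[alarm U moving]: {n0, n1, n2, n3, n5, n6}.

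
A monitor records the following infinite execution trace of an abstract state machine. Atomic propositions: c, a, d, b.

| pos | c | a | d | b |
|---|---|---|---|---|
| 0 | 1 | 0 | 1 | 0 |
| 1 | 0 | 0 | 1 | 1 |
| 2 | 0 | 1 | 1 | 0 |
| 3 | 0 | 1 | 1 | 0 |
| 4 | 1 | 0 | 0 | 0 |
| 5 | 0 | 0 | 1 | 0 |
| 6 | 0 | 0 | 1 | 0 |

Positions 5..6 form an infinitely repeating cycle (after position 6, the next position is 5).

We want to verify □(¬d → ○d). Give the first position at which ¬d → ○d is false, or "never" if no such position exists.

¬d → ○d holds at every position 0..6, and those are all the positions the trace ever visits, so the invariant □(¬d → ○d) is never violated.

never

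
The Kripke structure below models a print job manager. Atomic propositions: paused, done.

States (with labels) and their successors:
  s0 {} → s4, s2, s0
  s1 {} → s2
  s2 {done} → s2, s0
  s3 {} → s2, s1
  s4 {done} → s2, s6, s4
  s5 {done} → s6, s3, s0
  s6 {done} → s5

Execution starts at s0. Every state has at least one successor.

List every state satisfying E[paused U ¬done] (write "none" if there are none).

States satisfying paused: ∅.
States satisfying ¬done: {s0, s1, s3}.
States satisfying E[paused U ¬done]: {s0, s1, s3}.

{s0, s1, s3}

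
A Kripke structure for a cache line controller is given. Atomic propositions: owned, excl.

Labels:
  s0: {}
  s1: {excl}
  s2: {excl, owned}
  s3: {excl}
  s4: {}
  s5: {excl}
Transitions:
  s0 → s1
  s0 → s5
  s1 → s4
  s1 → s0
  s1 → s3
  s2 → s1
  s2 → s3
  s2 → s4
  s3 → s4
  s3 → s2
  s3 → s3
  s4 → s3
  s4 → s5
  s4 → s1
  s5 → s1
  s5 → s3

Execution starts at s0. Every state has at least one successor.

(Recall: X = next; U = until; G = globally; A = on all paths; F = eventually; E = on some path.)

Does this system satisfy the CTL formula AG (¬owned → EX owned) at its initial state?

Does not hold

States satisfying ¬owned → EX owned: {s2, s3}.
States satisfying AG (¬owned → EX owned): ∅.
s0 is reachable from s0 and violates ¬owned → EX owned, so AG fails at s0.
s0 ∉ Sat(AG (¬owned → EX owned)).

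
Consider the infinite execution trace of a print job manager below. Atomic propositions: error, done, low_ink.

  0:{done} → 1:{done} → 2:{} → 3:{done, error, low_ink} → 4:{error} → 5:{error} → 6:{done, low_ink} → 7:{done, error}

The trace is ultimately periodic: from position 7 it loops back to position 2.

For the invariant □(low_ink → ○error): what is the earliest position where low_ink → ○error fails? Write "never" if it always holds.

never

low_ink → ○error holds at every position 0..7, and those are all the positions the trace ever visits, so the invariant □(low_ink → ○error) is never violated.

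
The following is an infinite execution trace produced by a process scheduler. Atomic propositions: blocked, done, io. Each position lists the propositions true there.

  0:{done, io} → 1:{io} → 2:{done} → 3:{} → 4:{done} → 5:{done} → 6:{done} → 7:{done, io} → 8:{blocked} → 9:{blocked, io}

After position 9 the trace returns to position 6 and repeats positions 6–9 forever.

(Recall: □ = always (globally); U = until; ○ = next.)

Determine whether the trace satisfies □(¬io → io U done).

Does not hold

¬io → io U done must hold at every position from 0 onward. It fails at position 3, so □(¬io → io U done) is false.
Positions where ¬io holds: 2, 3, 4, 5, 6, 8.
Check io U done at each: 2→ok, 3→fails, 4→ok, 5→ok, 6→ok, 8→fails.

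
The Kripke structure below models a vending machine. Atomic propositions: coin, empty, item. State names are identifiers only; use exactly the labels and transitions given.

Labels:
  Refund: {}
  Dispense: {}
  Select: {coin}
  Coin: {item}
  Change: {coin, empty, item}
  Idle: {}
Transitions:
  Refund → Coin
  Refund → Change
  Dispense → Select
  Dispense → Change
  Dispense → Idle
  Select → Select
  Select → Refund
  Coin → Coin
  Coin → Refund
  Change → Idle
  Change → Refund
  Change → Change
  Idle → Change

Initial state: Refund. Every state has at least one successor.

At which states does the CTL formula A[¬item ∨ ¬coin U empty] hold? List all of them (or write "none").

{Change, Idle}

States satisfying ¬item ∨ ¬coin: {Refund, Dispense, Select, Coin, Idle}.
States satisfying empty: {Change}.
States satisfying A[¬item ∨ ¬coin U empty]: {Change, Idle}.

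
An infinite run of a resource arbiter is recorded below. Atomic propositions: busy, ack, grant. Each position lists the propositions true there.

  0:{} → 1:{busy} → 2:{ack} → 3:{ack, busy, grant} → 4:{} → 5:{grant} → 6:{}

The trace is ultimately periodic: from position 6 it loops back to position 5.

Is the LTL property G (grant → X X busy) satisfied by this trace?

Does not hold

grant → X X busy must hold at every position from 0 onward. It fails at position 3, so G (grant → X X busy) is false.
Positions where grant holds: 3, 5.
Check X X busy at each: 3→fails, 5→fails.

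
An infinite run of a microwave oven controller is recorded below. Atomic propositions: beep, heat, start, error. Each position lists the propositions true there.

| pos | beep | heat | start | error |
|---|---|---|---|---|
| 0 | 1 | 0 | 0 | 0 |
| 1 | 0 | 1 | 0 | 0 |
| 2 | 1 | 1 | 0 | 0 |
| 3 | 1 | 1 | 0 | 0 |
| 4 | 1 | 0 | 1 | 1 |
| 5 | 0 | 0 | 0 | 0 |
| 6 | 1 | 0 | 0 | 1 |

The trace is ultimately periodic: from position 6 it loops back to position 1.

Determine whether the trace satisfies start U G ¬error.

Walking from position 0: at position 0, G ¬error has not yet held and start fails, so start U G ¬error is false.

Does not hold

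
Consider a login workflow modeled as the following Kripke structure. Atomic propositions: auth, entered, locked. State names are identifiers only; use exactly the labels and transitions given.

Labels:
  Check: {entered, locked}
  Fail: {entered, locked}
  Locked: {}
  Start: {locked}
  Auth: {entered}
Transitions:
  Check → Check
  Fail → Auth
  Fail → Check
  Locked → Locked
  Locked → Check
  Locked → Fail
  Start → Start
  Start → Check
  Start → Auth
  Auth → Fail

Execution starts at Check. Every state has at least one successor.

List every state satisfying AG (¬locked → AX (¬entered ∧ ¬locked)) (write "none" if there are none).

States satisfying ¬locked → AX (¬entered ∧ ¬locked): {Check, Fail, Start}.
States satisfying AG (¬locked → AX (¬entered ∧ ¬locked)): {Check}.

{Check}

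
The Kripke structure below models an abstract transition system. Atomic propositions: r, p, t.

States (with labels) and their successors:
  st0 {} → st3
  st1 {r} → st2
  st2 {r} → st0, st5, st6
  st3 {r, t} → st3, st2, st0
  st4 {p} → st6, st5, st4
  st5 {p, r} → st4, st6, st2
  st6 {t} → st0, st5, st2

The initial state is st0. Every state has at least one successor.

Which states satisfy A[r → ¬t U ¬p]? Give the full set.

States satisfying r → ¬t: {st0, st1, st2, st4, st5, st6}.
States satisfying ¬p: {st0, st1, st2, st3, st6}.
States satisfying A[r → ¬t U ¬p]: {st0, st1, st2, st3, st6}.

{st0, st1, st2, st3, st6}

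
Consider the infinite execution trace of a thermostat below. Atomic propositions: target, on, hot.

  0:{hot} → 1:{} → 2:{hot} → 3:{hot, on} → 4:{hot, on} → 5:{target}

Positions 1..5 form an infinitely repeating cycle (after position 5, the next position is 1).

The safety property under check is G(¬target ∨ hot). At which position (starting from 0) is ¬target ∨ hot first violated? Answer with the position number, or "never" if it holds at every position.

5

Check ¬target ∨ hot at each position in order: 0 ✓, 1 ✓, 2 ✓, 3 ✓, 4 ✓.
At position 5 the labels are {target}, so ¬target ∨ hot is false there. This is the first violation.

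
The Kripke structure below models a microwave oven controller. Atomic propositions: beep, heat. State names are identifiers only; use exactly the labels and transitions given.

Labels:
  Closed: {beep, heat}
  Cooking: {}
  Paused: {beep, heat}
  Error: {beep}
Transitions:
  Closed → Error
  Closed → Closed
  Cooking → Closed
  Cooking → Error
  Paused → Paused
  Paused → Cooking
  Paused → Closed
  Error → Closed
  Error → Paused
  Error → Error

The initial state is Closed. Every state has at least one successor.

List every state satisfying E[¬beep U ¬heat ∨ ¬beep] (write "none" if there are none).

States satisfying ¬beep: {Cooking}.
States satisfying ¬heat ∨ ¬beep: {Cooking, Error}.
States satisfying E[¬beep U ¬heat ∨ ¬beep]: {Cooking, Error}.

{Cooking, Error}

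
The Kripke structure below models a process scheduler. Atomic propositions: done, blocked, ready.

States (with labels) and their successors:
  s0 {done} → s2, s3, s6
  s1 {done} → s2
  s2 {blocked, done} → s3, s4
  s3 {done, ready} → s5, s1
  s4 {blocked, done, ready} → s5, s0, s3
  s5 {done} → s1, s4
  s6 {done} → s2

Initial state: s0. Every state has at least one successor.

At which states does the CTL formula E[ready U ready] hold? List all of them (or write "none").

{s3, s4}

States satisfying ready: {s3, s4}.
States satisfying E[ready U ready]: {s3, s4}.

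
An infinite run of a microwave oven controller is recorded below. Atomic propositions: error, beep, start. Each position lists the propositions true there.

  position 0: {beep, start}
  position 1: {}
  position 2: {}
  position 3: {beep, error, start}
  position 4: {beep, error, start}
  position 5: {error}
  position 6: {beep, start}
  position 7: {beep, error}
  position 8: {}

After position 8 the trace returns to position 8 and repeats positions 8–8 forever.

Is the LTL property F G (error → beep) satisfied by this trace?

G (error → beep) holds at position 6, which is reachable from 0, so F G (error → beep) holds.

Holds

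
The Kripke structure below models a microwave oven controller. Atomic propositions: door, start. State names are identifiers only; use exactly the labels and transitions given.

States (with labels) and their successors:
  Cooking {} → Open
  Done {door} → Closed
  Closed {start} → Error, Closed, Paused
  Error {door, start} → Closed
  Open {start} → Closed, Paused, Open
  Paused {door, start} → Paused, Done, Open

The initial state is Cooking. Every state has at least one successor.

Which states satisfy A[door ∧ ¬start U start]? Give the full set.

States satisfying door ∧ ¬start: {Done}.
States satisfying start: {Closed, Error, Open, Paused}.
States satisfying A[door ∧ ¬start U start]: {Done, Closed, Error, Open, Paused}.

{Done, Closed, Error, Open, Paused}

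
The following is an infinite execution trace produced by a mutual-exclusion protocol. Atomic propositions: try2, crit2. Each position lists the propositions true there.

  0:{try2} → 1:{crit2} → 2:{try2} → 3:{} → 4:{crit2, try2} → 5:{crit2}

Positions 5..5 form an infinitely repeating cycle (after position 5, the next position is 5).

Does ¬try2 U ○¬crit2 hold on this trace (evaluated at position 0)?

Walking from position 0: at position 0, ○¬crit2 has not yet held and ¬try2 fails, so ¬try2 U ○¬crit2 is false.

Does not hold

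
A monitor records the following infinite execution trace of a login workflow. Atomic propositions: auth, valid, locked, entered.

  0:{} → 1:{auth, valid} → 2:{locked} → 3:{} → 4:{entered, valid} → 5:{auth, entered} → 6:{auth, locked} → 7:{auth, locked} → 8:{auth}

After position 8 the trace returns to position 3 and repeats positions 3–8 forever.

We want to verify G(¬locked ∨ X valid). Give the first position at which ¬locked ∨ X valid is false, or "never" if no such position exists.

Check ¬locked ∨ X valid at each position in order: 0 ✓, 1 ✓.
At position 2 the labels are {locked} and the next position 3 has {}, so ¬locked ∨ X valid is false there. This is the first violation.

2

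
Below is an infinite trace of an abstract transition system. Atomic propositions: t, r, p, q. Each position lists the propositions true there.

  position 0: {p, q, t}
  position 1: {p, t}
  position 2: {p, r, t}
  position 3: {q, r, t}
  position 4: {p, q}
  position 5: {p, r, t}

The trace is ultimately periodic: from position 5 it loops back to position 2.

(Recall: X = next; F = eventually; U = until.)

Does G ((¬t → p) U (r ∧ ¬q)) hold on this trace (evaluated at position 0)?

(¬t → p) U (r ∧ ¬q) holds at every position 0..5, and those are all positions ever visited, so G ((¬t → p) U (r ∧ ¬q)) holds.

Yes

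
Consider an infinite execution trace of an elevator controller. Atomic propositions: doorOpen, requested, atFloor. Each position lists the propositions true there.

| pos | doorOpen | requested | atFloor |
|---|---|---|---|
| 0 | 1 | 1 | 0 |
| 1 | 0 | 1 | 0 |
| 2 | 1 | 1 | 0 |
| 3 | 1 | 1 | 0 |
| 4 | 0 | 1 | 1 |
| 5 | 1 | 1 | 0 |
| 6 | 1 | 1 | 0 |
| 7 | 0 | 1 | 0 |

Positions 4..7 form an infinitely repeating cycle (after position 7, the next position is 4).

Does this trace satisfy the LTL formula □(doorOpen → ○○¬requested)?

doorOpen → ○○¬requested must hold at every position from 0 onward. It fails at position 0, so □(doorOpen → ○○¬requested) is false.
Positions where doorOpen holds: 0, 2, 3, 5, 6.
Check ○○¬requested at each: 0→fails, 2→fails, 3→fails, 5→fails, 6→fails.

Violated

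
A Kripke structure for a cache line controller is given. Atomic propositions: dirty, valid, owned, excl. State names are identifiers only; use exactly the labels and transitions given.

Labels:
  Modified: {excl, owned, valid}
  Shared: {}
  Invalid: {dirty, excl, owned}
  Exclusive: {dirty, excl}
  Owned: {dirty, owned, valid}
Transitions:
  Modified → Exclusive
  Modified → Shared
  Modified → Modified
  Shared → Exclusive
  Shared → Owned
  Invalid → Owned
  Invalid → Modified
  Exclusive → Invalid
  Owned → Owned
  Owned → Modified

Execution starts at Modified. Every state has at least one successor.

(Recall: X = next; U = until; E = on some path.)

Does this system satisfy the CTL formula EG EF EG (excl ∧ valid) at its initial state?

States satisfying EF EG (excl ∧ valid): {Modified, Shared, Invalid, Exclusive, Owned}.
States satisfying EG EF EG (excl ∧ valid): {Modified, Shared, Invalid, Exclusive, Owned}.
Modified ∈ Sat(EG EF EG (excl ∧ valid)).

Yes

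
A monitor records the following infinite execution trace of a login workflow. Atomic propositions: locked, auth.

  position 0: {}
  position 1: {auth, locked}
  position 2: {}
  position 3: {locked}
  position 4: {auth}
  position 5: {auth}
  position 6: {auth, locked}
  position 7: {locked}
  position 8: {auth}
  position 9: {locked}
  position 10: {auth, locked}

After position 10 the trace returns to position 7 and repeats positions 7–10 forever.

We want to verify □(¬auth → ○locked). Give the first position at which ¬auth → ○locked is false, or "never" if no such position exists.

3

Check ¬auth → ○locked at each position in order: 0 ✓, 1 ✓, 2 ✓.
At position 3 the labels are {locked} and the next position 4 has {auth}, so ¬auth → ○locked is false there. This is the first violation.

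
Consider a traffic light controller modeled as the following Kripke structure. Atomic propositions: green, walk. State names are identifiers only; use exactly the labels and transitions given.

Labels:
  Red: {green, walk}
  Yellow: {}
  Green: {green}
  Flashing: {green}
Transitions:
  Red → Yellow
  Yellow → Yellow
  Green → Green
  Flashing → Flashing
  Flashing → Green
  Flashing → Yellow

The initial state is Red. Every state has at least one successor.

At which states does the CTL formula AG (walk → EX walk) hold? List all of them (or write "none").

{Yellow, Green, Flashing}

States satisfying walk → EX walk: {Yellow, Green, Flashing}.
States satisfying AG (walk → EX walk): {Yellow, Green, Flashing}.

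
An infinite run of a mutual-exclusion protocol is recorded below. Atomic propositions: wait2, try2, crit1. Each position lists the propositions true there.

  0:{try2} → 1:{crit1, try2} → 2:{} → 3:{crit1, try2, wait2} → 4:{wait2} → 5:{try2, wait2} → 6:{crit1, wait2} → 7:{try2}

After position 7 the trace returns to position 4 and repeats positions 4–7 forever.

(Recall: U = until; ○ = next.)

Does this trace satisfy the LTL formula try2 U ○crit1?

Yes

Walking from position 0: ○crit1 first holds at position 0, and try2 holds at every earlier position along the way, so try2 U ○crit1 holds.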